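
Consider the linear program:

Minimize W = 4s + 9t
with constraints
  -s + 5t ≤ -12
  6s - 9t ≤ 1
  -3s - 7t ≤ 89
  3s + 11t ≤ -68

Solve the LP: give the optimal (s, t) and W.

s = -361/22, t = -125/22, minimum W = -2569/22

Extreme points and W = 4s + 9t:
  (-361/22, -125/22) → W = -2569/22
  (-8, -4) → W = -68
  (-794/69, -179/23) → W = -8009/69
  (-601/93, -137/31) → W = -6103/93

At the optimal vertex, -s + 5t = -12 and -3s - 7t = 89.
Solving simultaneously gives s = -361/22, t = -125/22.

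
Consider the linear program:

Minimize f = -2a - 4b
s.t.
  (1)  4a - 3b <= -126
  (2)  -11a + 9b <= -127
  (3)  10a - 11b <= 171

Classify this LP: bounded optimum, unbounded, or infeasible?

infeasible

The boundaries 4a - 3b = -126 and -11a + 9b = -127 meet at (-505, -1894/3), but that point violates 10a - 11b ≤ 171. Every candidate vertex is excluded by some other constraint, so the feasible region is empty.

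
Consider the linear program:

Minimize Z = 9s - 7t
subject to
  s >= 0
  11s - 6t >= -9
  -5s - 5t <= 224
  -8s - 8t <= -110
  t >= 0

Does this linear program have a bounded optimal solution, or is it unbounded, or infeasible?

From the feasible point (147/34, 641/68), moving in the direction (6, 11) keeps every constraint satisfied while Z decreases without bound.

unbounded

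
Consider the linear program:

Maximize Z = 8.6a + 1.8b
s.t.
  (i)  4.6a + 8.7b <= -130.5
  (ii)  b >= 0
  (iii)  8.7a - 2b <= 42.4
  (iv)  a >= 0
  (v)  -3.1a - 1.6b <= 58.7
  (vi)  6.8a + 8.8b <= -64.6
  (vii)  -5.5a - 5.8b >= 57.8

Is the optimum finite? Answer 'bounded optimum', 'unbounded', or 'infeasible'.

The boundaries 4.6a + 8.7b = -130.5 and 8.7a - 2b = 42.4 meet at (10788/8489, -133039/8489), but that point violates b ≥ 0. Every candidate vertex is excluded by some other constraint, so the feasible region is empty.

infeasible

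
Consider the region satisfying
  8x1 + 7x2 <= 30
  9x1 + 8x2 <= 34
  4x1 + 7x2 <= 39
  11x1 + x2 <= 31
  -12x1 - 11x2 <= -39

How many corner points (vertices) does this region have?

5

The feasible vertices (each the meet of two boundaries and inside every other half-plane) are:
  (2, 2)
  (187/69, 82/69)
  (-74/31, 215/31)
  (-39/10, 39/5)
  (302/109, 57/109)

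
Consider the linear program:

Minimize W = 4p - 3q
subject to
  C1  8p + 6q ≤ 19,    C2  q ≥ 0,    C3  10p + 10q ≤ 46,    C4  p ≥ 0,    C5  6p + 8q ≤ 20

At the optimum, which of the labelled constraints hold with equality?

C4 and C5

Feasible corners and W = 4p - 3q:
  (19/8, 0) → W = 19/2
  (8/7, 23/14) → W = -5/14
  (0, 0) → W = 0
  (0, 5/2) → W = -15/2

The minimum is at (0, 5/2). Substituting into each constraint, equality holds for C4 and C5; the remaining constraints have slack.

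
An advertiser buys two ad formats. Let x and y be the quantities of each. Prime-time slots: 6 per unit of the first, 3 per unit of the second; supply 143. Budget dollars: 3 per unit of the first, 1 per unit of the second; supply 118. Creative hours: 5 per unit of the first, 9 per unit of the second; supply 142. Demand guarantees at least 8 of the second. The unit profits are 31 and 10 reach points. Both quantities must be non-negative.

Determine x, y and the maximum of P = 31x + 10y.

x = 14, y = 8, maximum P = 514

Feasible corners and P = 31x + 10y:
  (0, 142/9) → P = 1420/9
  (0, 8) → P = 80
  (14, 8) → P = 514

The binding constraints are 5x + 9y = 142 and y = 8.
Solving simultaneously gives x = 14, y = 8.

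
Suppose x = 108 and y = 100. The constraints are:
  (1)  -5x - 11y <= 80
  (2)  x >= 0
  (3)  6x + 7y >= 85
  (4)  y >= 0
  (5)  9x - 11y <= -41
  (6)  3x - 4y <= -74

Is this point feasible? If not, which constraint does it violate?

(1): -1640 ≤ 80 ✓
(2): 108 ≥ 0 ✓
(3): 1348 ≥ 85 ✓
(4): 100 ≥ 0 ✓
(5): -128 ≤ -41 ✓
(6): -76 ≤ -74 ✓

feasible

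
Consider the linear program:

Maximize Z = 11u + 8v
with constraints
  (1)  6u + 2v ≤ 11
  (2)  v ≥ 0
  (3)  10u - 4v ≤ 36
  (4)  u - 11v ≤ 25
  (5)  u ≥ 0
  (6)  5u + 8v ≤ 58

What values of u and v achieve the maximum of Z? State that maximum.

u = 0, v = 11/2, maximum Z = 44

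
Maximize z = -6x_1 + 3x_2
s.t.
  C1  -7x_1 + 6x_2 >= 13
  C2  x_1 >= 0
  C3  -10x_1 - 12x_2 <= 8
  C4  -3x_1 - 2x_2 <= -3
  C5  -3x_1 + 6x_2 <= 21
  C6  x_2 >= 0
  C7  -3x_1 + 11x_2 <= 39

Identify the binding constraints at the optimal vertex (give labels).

C2 and C5

Feasible corners and z = -6x_1 + 3x_2:
  (0, 13/6) → z = 13/2
  (91/59, 234/59) → z = 156/59
  (0, 7/2) → z = 21/2
  (1/5, 18/5) → z = 48/5

The maximum is at (0, 7/2). Substituting into each constraint, equality holds for C2 and C5; the remaining constraints have slack.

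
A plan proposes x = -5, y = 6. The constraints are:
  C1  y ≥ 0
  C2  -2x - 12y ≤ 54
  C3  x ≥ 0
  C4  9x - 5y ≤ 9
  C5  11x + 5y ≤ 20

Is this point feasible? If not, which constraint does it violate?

not feasible — violates C3

Constraint C3: x = -5, which is not ≥ 0. All other constraints are satisfied.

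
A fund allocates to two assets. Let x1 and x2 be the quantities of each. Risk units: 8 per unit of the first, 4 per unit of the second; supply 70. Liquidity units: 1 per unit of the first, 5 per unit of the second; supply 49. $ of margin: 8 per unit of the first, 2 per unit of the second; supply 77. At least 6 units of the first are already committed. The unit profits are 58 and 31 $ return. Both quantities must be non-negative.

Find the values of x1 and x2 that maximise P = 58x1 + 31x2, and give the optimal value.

Vertices and P = 58x1 + 31x2:
  (35/4, 0) → P = 1015/2
  (6, 0) → P = 348
  (6, 11/2) → P = 1037/2

The binding constraints are 8x1 + 4x2 = 70 and x1 = 6.
Solving simultaneously gives x1 = 6, x2 = 11/2.

x1 = 6, x2 = 11/2, maximum P = 1037/2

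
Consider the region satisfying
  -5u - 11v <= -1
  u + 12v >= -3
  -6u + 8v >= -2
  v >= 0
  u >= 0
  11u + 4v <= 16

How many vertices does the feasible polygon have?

The feasible vertices (each the meet of two boundaries and inside every other half-plane) are:
  (1/5, 0)
  (0, 1/11)
  (1/3, 0)
  (17/14, 37/56)
  (0, 4)

5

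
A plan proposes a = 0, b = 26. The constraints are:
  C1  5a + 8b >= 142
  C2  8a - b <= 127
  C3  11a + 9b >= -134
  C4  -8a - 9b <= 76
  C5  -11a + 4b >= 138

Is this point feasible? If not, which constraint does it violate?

not feasible — violates C5

Constraint C5: -11a + 4b = 104, which is not ≥ 138. All other constraints are satisfied.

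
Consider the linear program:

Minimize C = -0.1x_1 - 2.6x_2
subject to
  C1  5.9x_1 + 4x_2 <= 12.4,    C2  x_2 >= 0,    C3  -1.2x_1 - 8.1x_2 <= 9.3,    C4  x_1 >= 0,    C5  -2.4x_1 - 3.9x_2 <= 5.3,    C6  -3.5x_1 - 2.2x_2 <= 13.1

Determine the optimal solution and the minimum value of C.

x_1 = 0, x_2 = 3.1, minimum C = -8.06

Extreme points and C = -0.1x_1 - 2.6x_2:
  (124/59, 0) → C = -62/295
  (0, 31/10) → C = -403/50
  (0, 0) → C = 0

At the optimal vertex, 5.9x_1 + 4x_2 = 12.4 and x_1 = 0.
Solving simultaneously gives x_1 = 0, x_2 = 31/10.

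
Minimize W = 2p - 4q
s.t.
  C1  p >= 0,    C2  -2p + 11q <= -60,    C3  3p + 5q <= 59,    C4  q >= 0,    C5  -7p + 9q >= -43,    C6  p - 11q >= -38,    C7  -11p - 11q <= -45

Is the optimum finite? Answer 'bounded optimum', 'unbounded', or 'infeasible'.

The boundaries q = 0 and -7p + 9q = -43 meet at (43/7, 0), but that point violates -2p + 11q ≤ -60. Every candidate vertex is excluded by some other constraint, so the feasible region is empty.

infeasible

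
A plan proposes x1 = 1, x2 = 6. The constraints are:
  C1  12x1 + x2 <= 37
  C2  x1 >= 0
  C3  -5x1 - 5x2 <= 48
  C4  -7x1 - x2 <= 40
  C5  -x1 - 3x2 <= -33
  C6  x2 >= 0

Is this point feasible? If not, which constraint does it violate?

not feasible — violates C5

Constraint C5: -x1 - 3x2 = -19, which is not ≤ -33. All other constraints are satisfied.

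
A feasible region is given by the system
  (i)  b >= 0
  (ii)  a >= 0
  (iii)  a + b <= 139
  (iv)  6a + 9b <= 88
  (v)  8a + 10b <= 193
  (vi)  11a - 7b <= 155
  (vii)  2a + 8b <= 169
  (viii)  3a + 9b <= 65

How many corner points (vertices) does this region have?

Of the 28 pairwise boundary intersections, those satisfying every inequality are:
  (0, 0)
  (155/11, 0)
  (0, 65/9)
  (2011/141, 38/141)
  (23/3, 14/3)

5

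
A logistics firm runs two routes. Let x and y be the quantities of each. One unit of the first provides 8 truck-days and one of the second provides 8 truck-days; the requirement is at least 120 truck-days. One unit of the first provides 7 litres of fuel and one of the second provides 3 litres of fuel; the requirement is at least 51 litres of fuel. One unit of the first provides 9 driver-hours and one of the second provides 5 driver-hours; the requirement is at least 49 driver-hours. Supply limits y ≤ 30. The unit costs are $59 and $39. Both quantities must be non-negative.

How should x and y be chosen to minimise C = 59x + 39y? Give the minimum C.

Extreme points and C = 59x + 39y:
  (0, 17) → C = 663
  (0, 30) → C = 1170
  (15, 0) → C = 885
  (3/2, 27/2) → C = 615
The feasible region is unbounded (it extends along (1, 0)), but C strictly increases along every unbounded feasible direction, so there is no improving ray and the minimum is attained at a vertex.

x = 3/2, y = 27/2, minimum C = 615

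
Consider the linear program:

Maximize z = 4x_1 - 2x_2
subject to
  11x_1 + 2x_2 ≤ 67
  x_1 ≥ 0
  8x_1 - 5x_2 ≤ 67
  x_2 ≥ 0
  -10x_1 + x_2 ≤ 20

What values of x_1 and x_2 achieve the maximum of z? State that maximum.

Corner points and z = 4x_1 - 2x_2:
  (67/11, 0) → z = 268/11
  (27/31, 890/31) → z = -1672/31
  (0, 0) → z = 0
  (0, 20) → z = -40

The optimum lies where 11x_1 + 2x_2 = 67 and x_2 = 0.
Solving simultaneously gives x_1 = 67/11, x_2 = 0.

x_1 = 67/11, x_2 = 0, maximum z = 268/11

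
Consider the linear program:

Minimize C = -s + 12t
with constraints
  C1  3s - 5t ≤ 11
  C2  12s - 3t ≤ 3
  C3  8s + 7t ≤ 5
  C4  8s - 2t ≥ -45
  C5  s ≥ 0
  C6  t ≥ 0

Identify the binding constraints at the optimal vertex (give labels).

C2 and C6

Feasible corners and C = -s + 12t:
  (1/3, 1/3) → C = 11/3
  (1/4, 0) → C = -1/4
  (0, 5/7) → C = 60/7
  (0, 0) → C = 0

The minimum is at (1/4, 0). Substituting into each constraint, equality holds for C2 and C6; the remaining constraints have slack.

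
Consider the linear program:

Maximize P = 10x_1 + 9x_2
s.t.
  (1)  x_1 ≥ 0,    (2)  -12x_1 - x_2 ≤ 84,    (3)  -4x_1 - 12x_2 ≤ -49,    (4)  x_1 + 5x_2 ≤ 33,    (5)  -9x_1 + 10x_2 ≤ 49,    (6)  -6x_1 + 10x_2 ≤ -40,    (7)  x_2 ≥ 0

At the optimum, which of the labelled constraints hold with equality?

Vertices and P = 10x_1 + 9x_2:
  (485/56, 67/56) → P = 779/8
  (49/4, 0) → P = 245/2
  (53/4, 79/20) → P = 3361/20
  (33, 0) → P = 330

The maximum is at (33, 0). Substituting into each constraint, equality holds for (4) and (7); the remaining constraints have slack.

(4) and (7)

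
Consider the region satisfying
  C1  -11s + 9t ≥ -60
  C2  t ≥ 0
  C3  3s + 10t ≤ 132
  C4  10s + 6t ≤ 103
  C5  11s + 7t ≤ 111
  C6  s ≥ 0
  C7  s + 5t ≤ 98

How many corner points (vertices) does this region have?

5

Pairwise boundary intersections that survive every other constraint:
  (60/11, 0)
  (129/16, 51/16)
  (0, 0)
  (186/89, 1119/89)
  (0, 66/5)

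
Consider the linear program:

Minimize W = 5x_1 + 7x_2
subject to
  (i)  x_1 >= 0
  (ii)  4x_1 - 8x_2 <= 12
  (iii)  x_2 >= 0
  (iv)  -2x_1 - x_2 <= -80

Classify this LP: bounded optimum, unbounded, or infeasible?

Feasible corners and W = 5x_1 + 7x_2:
  (0, 80) → W = 560
  (163/5, 74/5) → W = 1333/5
The feasible region has finitely many vertices and no improving ray; the minimum is 1333/5 at (163/5, 74/5).

bounded optimum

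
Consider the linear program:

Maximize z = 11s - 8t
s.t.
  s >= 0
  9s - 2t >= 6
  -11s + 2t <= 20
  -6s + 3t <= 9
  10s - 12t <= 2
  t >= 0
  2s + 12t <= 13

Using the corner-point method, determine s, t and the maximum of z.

The binding constraints are 10s - 12t = 2 and 2s + 12t = 13.
Solving simultaneously gives s = 5/4, t = 7/8.

s = 5/4, t = 7/8, maximum z = 27/4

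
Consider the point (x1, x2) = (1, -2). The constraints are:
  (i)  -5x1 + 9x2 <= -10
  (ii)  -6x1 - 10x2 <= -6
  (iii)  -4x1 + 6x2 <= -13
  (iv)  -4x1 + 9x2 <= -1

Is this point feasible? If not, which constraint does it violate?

not feasible — violates (ii)

Constraint (ii): -6x1 - 10x2 = 14, which is not ≤ -6. All other constraints are satisfied.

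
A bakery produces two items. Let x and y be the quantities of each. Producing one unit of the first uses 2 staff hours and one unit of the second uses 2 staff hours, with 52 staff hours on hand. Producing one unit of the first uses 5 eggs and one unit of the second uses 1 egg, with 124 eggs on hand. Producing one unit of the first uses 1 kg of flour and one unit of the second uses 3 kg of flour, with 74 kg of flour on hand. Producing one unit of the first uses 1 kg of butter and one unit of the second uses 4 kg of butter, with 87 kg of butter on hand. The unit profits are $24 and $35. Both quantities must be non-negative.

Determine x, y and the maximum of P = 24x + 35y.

x = 17/3, y = 61/3, maximum P = 2543/3

Vertices and P = 24x + 35y:
  (0, 0) → P = 0
  (0, 87/4) → P = 3045/4
  (124/5, 0) → P = 2976/5
  (49/2, 3/2) → P = 1281/2
  (17/3, 61/3) → P = 2543/3

The optimum lies where 2x + 2y = 52 and x + 4y = 87.
Solving simultaneously gives x = 17/3, y = 61/3.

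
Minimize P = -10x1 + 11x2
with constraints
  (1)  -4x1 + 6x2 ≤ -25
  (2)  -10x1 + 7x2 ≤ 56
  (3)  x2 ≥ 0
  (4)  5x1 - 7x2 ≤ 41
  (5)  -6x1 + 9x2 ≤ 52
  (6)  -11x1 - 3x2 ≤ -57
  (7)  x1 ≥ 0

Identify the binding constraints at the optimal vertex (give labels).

(1) and (4)

Corner points and P = -10x1 + 11x2:
  (25/4, 0) → P = -125/2
  (71/2, 39/2) → P = -281/2
  (41/5, 0) → P = -82

The minimum is at (71/2, 39/2). Substituting into each constraint, equality holds for (1) and (4); the remaining constraints have slack.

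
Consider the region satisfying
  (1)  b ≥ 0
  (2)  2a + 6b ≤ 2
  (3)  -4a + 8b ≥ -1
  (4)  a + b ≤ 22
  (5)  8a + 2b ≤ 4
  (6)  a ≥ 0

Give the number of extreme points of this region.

Intersecting each pair of boundary lines and keeping only the points that satisfy every inequality leaves:
  (1/4, 0)
  (0, 0)
  (5/11, 2/11)
  (0, 1/3)
  (17/36, 1/9)

5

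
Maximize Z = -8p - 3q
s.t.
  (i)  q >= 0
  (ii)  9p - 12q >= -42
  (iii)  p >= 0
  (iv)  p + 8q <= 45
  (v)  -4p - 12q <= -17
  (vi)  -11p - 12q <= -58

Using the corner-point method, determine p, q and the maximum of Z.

p = 4/5, q = 41/10, maximum Z = -187/10

Extreme points and Z = -8p - 3q:
  (45, 0) → Z = -360
  (58/11, 0) → Z = -464/11
  (17/7, 149/28) → Z = -991/28
  (4/5, 41/10) → Z = -187/10

At the optimal vertex, 9p - 12q = -42 and -11p - 12q = -58.
Solving simultaneously gives p = 4/5, q = 41/10.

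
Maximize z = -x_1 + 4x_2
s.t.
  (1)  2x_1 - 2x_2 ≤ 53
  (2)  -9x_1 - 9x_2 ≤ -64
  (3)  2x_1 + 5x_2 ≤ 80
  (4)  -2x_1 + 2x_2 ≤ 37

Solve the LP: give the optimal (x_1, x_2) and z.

Vertices and z = -x_1 + 4x_2:
  (605/36, -349/36) → z = -667/12
  (425/14, 27/7) → z = -209/14
  (-205/36, 461/36) → z = 683/12
  (-25/14, 117/7) → z = 961/14

The binding constraints are 2x_1 + 5x_2 = 80 and -2x_1 + 2x_2 = 37.
Solving simultaneously gives x_1 = -25/14, x_2 = 117/7.

x_1 = -25/14, x_2 = 117/7, maximum z = 961/14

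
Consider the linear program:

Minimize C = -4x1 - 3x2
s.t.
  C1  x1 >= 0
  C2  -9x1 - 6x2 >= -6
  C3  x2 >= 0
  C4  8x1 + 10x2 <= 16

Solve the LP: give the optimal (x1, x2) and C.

x1 = 0, x2 = 1, minimum C = -3

Corner points and C = -4x1 - 3x2:
  (0, 1) → C = -3
  (0, 0) → C = 0
  (2/3, 0) → C = -8/3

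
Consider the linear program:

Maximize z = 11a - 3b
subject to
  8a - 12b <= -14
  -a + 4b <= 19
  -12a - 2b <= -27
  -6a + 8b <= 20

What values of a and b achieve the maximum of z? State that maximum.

Feasible corners and z = 11a - 3b:
  (43/5, 69/10) → z = 739/10
  (37/20, 12/5) → z = 263/20
  (9/2, 47/8) → z = 255/8
  (44/27, 67/18) → z = 365/54

The binding constraints are 8a - 12b = -14 and -a + 4b = 19.
Solving simultaneously gives a = 43/5, b = 69/10.

a = 43/5, b = 69/10, maximum z = 739/10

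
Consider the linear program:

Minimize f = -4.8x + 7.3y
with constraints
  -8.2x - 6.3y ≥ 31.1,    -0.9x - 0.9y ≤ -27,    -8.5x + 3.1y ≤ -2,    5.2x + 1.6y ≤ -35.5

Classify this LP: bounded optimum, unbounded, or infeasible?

The boundaries -8.2x - 6.3y = 31.1 and -0.9x - 0.9y = -27 meet at (-2201/19, 2771/19), but that point violates -8.5x + 3.1y ≤ -2. Every candidate vertex is excluded by some other constraint, so the feasible region is empty.

infeasible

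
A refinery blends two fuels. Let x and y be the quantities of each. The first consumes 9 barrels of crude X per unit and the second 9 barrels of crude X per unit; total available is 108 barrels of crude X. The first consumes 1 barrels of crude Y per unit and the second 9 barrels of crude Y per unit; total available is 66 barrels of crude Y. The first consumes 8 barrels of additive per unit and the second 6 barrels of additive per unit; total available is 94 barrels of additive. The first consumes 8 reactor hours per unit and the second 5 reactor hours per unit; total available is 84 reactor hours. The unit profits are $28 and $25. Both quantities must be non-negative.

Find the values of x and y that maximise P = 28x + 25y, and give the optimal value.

Corner points and P = 28x + 25y:
  (0, 0) → P = 0
  (0, 22/3) → P = 550/3
  (21/2, 0) → P = 294
  (21/4, 27/4) → P = 1263/4
  (8, 4) → P = 324

The optimum lies where 9x + 9y = 108 and 8x + 5y = 84.
Solving simultaneously gives x = 8, y = 4.

x = 8, y = 4, maximum P = 324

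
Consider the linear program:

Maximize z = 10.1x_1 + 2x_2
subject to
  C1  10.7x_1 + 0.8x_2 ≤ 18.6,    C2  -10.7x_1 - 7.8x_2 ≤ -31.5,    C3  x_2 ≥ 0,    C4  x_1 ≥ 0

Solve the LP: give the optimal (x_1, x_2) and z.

Corner points and z = 10.1x_1 + 2x_2:
  (5994/3745, 129/70) → z = 371712/18725
  (0, 93/4) → z = 93/2
  (0, 105/26) → z = 105/13

The optimum lies where 10.7x_1 + 0.8x_2 = 18.6 and x_1 = 0.
Solving simultaneously gives x_1 = 0, x_2 = 93/4.

x_1 = 0, x_2 = 23.25, maximum z = 46.5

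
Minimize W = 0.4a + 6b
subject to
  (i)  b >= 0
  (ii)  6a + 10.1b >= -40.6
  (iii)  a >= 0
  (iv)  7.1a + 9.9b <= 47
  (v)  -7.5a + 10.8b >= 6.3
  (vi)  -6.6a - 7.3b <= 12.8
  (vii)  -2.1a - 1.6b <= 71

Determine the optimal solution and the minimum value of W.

a = 0, b = 7/12, minimum W = 7/2

Corner points and W = 0.4a + 6b:
  (0, 470/99) → W = 940/33
  (0, 7/12) → W = 7/2
  (1649/559, 13241/5031) → W = 142304/8385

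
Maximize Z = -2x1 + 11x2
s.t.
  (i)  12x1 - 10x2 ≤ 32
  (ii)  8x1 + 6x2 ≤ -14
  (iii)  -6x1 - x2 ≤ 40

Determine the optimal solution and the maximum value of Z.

Feasible corners and Z = -2x1 + 11x2:
  (13/38, -53/19) → Z = -596/19
  (-46/9, -28/3) → Z = -832/9
  (-113/14, 59/7) → Z = 762/7

x1 = -113/14, x2 = 59/7, maximum Z = 762/7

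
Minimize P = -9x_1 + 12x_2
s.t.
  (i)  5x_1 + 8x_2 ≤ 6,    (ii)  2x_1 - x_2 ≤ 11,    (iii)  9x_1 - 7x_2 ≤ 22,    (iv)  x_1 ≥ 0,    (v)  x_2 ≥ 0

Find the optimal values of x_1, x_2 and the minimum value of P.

Corner points and P = -9x_1 + 12x_2:
  (0, 3/4) → P = 9
  (6/5, 0) → P = -54/5
  (0, 0) → P = 0

The binding constraints are 5x_1 + 8x_2 = 6 and x_2 = 0.
Solving simultaneously gives x_1 = 6/5, x_2 = 0.

x_1 = 6/5, x_2 = 0, minimum P = -54/5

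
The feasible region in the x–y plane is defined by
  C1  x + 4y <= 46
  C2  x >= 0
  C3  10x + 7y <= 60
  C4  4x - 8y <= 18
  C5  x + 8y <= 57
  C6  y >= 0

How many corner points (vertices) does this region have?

5

Intersecting each pair of boundary lines and keeping only the points that satisfy every inequality leaves:
  (0, 57/8)
  (0, 0)
  (101/18, 5/9)
  (81/73, 510/73)
  (9/2, 0)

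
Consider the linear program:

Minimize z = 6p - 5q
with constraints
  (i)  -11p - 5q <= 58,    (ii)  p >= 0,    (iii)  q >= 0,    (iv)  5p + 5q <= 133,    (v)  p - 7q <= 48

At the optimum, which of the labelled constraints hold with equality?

Feasible corners and z = 6p - 5q:
  (0, 0) → z = 0
  (0, 133/5) → z = -133
  (133/5, 0) → z = 798/5

The minimum is at (0, 133/5). Substituting into each constraint, equality holds for (ii) and (iv); the remaining constraints have slack.

(ii) and (iv)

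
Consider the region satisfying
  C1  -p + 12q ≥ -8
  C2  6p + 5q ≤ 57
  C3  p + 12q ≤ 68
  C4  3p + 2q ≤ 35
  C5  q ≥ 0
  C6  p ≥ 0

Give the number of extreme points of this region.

Intersecting each pair of boundary lines and keeping only the points that satisfy every inequality leaves:
  (724/77, 9/77)
  (8, 0)
  (344/67, 351/67)
  (0, 17/3)
  (0, 0)

5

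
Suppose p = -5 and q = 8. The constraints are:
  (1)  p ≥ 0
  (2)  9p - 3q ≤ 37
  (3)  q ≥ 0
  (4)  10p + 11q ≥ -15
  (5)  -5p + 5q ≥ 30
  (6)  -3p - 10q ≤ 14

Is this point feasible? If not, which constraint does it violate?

Constraint (1): p = -5, which is not ≥ 0. All other constraints are satisfied.

not feasible — violates (1)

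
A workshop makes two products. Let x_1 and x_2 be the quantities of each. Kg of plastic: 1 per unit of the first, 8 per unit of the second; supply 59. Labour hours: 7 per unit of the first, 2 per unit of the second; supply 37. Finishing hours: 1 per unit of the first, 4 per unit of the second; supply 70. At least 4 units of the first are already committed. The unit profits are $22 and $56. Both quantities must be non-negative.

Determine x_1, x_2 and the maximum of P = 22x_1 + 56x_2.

x_1 = 4, x_2 = 9/2, maximum P = 340

Corner points and P = 22x_1 + 56x_2:
  (37/7, 0) → P = 814/7
  (4, 0) → P = 88
  (4, 9/2) → P = 340

The optimum lies where 7x_1 + 2x_2 = 37 and x_1 = 4.
Solving simultaneously gives x_1 = 4, x_2 = 9/2.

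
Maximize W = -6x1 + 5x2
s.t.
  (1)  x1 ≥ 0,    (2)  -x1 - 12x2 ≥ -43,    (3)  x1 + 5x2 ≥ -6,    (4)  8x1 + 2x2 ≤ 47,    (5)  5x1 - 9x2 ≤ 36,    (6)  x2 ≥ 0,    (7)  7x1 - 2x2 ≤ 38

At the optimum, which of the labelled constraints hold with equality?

Extreme points and W = -6x1 + 5x2:
  (0, 43/12) → W = 215/12
  (0, 0) → W = 0
  (239/47, 297/94) → W = -1383/94
  (17/3, 5/6) → W = -179/6
  (38/7, 0) → W = -228/7

The maximum is at (0, 43/12). Substituting into each constraint, equality holds for (1) and (2); the remaining constraints have slack.

(1) and (2)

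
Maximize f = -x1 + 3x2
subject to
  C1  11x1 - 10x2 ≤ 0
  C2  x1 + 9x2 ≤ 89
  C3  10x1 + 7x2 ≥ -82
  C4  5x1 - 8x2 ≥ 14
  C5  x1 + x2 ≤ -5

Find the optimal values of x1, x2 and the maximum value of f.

Corner points and f = -x1 + 3x2:
  (-820/177, -902/177) → f = -1886/177
  (-70/19, -77/19) → f = -161/19
  (-558/115, -110/23) → f = -1092/115

The binding constraints are 11x1 - 10x2 = 0 and 5x1 - 8x2 = 14.
Solving simultaneously gives x1 = -70/19, x2 = -77/19.

x1 = -70/19, x2 = -77/19, maximum f = -161/19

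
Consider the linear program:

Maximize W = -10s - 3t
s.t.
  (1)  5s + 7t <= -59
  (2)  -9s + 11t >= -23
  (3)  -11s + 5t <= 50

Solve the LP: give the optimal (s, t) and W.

s = -35/4, t = -37/4, maximum W = 461/4

Corner points and W = -10s - 3t:
  (-244/59, -323/59) → W = 3409/59
  (-215/34, -133/34) → W = 2549/34
  (-35/4, -37/4) → W = 461/4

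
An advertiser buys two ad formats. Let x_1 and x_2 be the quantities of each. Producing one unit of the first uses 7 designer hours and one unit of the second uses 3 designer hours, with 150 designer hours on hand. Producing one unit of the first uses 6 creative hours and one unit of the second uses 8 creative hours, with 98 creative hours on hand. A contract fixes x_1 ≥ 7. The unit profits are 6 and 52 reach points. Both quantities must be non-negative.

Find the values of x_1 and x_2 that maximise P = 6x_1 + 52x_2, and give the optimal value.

x_1 = 7, x_2 = 7, maximum P = 406

Feasible corners and P = 6x_1 + 52x_2:
  (49/3, 0) → P = 98
  (7, 0) → P = 42
  (7, 7) → P = 406

At the optimal vertex, 6x_1 + 8x_2 = 98 and x_1 = 7.
Solving simultaneously gives x_1 = 7, x_2 = 7.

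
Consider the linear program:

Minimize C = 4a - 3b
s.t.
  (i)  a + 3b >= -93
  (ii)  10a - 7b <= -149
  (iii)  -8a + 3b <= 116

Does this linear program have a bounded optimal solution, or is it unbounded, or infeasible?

From the feasible point (-365/26, 16/13), moving in the direction (3, 8) keeps every constraint satisfied while C decreases without bound.

unbounded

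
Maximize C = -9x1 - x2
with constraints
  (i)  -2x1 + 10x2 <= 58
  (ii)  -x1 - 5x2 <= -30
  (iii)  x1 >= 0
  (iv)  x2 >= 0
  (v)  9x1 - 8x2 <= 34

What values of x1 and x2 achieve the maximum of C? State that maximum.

Corner points and C = -9x1 - x2:
  (1/2, 59/10) → C = -52/5
  (402/37, 295/37) → C = -3913/37
  (410/53, 236/53) → C = -3926/53

The optimum lies where -2x1 + 10x2 = 58 and -x1 - 5x2 = -30.
Solving simultaneously gives x1 = 1/2, x2 = 59/10.

x1 = 1/2, x2 = 59/10, maximum C = -52/5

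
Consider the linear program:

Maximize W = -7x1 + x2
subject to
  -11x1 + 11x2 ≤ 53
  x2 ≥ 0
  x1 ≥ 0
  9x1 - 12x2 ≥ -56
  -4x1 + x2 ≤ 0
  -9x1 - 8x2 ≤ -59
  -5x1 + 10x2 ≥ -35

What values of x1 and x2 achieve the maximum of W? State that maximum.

x1 = 13/9, x2 = 23/4, maximum W = -157/36

Vertices and W = -7x1 + x2:
  (59/9, 0) → W = -413/9
  (7, 0) → W = -49
  (13/9, 23/4) → W = -157/36
The feasible region is unbounded (it extends along (2, 1), (4, 3)), but W strictly decreases along every unbounded feasible direction, so there is no improving ray and the maximum is attained at a vertex.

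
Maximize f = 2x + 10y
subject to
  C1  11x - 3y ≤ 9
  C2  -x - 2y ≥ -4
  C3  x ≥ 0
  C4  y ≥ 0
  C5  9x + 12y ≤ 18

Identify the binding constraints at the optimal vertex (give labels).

C3 and C5

Vertices and f = 2x + 10y:
  (9/11, 0) → f = 18/11
  (54/53, 39/53) → f = 498/53
  (0, 0) → f = 0
  (0, 3/2) → f = 15

The maximum is at (0, 3/2). Substituting into each constraint, equality holds for C3 and C5; the remaining constraints have slack.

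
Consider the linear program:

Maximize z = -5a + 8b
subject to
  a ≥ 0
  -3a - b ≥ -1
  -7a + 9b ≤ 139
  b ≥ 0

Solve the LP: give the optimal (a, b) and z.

a = 0, b = 1, maximum z = 8

Feasible corners and z = -5a + 8b:
  (0, 1) → z = 8
  (0, 0) → z = 0
  (1/3, 0) → z = -5/3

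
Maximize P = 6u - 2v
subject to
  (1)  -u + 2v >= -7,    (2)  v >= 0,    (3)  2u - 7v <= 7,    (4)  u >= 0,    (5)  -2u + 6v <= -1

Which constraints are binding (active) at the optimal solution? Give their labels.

(1) and (5)

Extreme points and P = 6u - 2v:
  (35/3, 7/3) → P = 196/3
  (20, 13/2) → P = 107
  (7/2, 0) → P = 21
  (1/2, 0) → P = 3

The maximum is at (20, 13/2). Substituting into each constraint, equality holds for (1) and (5); the remaining constraints have slack.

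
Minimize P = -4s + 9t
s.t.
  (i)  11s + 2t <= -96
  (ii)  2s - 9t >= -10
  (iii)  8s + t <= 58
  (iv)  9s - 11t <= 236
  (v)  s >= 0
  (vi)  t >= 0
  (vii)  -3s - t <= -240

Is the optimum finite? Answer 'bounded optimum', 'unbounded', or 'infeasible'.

The boundaries t = 0 and -3s - t = -240 meet at (80, 0), but that point violates 11s + 2t ≤ -96. Every candidate vertex is excluded by some other constraint, so the feasible region is empty.

infeasible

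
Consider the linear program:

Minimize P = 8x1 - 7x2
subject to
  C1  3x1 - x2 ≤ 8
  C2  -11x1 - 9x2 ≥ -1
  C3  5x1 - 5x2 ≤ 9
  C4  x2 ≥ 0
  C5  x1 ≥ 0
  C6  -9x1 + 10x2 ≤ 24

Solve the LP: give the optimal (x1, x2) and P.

x1 = 0, x2 = 1/9, minimum P = -7/9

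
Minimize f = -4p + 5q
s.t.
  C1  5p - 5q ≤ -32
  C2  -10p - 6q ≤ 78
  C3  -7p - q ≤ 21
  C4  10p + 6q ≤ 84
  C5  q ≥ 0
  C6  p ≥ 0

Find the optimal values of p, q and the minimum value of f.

Extreme points and f = -4p + 5q:
  (57/20, 37/4) → f = 697/20
  (0, 32/5) → f = 32
  (0, 14) → f = 70

At the optimal vertex, 5p - 5q = -32 and p = 0.
Solving simultaneously gives p = 0, q = 32/5.

p = 0, q = 32/5, minimum f = 32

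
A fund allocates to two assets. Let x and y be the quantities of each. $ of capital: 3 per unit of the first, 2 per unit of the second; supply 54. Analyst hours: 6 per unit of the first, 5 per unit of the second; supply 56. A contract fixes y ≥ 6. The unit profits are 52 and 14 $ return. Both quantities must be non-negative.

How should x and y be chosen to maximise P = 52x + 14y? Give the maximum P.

x = 13/3, y = 6, maximum P = 928/3

Vertices and P = 52x + 14y:
  (0, 56/5) → P = 784/5
  (0, 6) → P = 84
  (13/3, 6) → P = 928/3

The binding constraints are 6x + 5y = 56 and y = 6.
Solving simultaneously gives x = 13/3, y = 6.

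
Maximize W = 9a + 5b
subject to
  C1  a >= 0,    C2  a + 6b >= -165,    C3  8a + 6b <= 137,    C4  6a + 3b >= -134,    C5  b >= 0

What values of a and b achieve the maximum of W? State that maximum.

The binding constraints are 8a + 6b = 137 and b = 0.
Solving simultaneously gives a = 137/8, b = 0.

a = 137/8, b = 0, maximum W = 1233/8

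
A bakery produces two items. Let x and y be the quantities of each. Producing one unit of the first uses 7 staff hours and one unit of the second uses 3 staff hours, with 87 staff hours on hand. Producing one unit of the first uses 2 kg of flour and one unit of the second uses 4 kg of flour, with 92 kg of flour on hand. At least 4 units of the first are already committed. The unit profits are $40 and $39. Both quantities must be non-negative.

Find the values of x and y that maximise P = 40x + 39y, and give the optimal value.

x = 4, y = 59/3, maximum P = 927

Vertices and P = 40x + 39y:
  (87/7, 0) → P = 3480/7
  (4, 0) → P = 160
  (4, 59/3) → P = 927

The binding constraints are 7x + 3y = 87 and x = 4.
Solving simultaneously gives x = 4, y = 59/3.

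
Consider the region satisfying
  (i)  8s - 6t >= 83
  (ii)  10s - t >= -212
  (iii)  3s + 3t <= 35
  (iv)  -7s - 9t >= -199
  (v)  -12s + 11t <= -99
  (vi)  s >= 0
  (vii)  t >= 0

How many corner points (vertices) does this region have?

The feasible vertices (each the meet of two boundaries and inside every other half-plane) are:
  (153/14, 31/42)
  (83/8, 0)
  (35/3, 0)

3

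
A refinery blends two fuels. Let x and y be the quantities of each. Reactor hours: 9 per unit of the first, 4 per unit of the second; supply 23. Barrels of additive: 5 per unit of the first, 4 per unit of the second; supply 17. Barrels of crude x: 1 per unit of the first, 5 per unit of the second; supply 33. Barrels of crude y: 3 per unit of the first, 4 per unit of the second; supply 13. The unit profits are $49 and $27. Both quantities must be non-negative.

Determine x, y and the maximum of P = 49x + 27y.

x = 5/3, y = 2, maximum P = 407/3

Feasible corners and P = 49x + 27y:
  (0, 0) → P = 0
  (0, 13/4) → P = 351/4
  (23/9, 0) → P = 1127/9
  (5/3, 2) → P = 407/3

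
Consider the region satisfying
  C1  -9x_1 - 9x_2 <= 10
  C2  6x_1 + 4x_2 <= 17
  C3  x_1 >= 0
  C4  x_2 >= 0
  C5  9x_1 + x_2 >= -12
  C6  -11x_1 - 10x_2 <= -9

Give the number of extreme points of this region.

4

The feasible vertices (each the meet of two boundaries and inside every other half-plane) are:
  (0, 17/4)
  (17/6, 0)
  (0, 9/10)
  (9/11, 0)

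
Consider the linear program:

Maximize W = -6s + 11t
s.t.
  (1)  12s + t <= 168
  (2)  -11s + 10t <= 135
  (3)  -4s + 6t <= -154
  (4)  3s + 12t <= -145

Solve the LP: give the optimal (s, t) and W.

s = 163/11, t = -521/33, maximum W = -8665/33

Corner points and W = -6s + 11t:
  (2161/141, -748/47) → W = -12550/47
  (-1175/13, -1117/13) → W = -5237/13
  (163/11, -521/33) → W = -8665/33
The feasible region is unbounded (it extends along (1, -12), (-10, -11)), but W strictly decreases along every unbounded feasible direction, so there is no improving ray and the maximum is attained at a vertex.

At the optimal vertex, -4s + 6t = -154 and 3s + 12t = -145.
Solving simultaneously gives s = 163/11, t = -521/33.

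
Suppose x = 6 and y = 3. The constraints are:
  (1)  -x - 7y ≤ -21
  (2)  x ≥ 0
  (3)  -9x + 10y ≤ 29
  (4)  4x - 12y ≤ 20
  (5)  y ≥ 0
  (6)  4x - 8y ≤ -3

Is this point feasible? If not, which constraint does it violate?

not feasible — violates (6)

Constraint (6): 4x - 8y = 0, which is not ≤ -3. All other constraints are satisfied.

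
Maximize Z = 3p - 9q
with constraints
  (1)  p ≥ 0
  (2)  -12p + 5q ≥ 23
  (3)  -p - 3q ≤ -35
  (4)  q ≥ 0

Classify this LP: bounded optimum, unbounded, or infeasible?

Feasible corners and Z = 3p - 9q:
  (0, 35/3) → Z = -105
  (106/41, 443/41) → Z = -3669/41
The feasible region has finitely many vertices and no improving ray; the maximum is -3669/41 at (106/41, 443/41).

bounded optimum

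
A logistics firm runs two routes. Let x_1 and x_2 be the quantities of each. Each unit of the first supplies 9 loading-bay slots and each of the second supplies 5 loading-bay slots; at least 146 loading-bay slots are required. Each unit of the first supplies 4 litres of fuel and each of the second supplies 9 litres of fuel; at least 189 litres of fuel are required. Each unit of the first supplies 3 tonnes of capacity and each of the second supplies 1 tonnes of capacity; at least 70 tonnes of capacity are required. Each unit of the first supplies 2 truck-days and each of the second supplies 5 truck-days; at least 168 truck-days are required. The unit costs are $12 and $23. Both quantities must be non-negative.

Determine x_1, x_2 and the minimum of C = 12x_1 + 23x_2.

Feasible corners and C = 12x_1 + 23x_2:
  (0, 70) → C = 1610
  (84, 0) → C = 1008
  (14, 28) → C = 812
The feasible region is unbounded (it extends along (0, 1), (1, 0)), but C strictly increases along every unbounded feasible direction, so there is no improving ray and the minimum is attained at a vertex.

x_1 = 14, x_2 = 28, minimum C = 812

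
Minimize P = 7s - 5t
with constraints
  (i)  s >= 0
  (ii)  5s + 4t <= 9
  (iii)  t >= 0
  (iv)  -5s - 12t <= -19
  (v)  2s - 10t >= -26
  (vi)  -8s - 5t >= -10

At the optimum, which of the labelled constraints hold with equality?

(i) and (vi)

Feasible corners and P = 7s - 5t:
  (0, 19/12) → P = -95/12
  (0, 2) → P = -10
  (25/71, 102/71) → P = -335/71

The minimum is at (0, 2). Substituting into each constraint, equality holds for (i) and (vi); the remaining constraints have slack.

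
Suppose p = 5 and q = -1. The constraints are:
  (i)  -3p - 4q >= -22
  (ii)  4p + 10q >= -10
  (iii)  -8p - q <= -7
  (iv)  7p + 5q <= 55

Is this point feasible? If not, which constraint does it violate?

feasible

(i): -11 ≥ -22 ✓
(ii): 10 ≥ -10 ✓
(iii): -39 ≤ -7 ✓
(iv): 30 ≤ 55 ✓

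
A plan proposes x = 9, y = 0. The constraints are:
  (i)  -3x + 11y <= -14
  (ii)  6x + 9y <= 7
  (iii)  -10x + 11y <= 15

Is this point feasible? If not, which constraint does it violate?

not feasible — violates (ii)

Constraint (ii): 6x + 9y = 54, which is not ≤ 7. All other constraints are satisfied.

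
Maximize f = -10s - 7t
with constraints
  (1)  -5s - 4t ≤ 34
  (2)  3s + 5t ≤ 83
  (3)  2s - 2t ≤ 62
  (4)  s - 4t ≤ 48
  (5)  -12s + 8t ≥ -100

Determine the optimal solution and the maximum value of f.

s = -502/13, t = 517/13, maximum f = 1401/13

Feasible corners and f = -10s - 7t:
  (-502/13, 517/13) → f = 1401/13
  (16/11, -227/22) → f = 1269/22
  (97/7, 58/7) → f = -1376/7

The optimum lies where -5s - 4t = 34 and 3s + 5t = 83.
Solving simultaneously gives s = -502/13, t = 517/13.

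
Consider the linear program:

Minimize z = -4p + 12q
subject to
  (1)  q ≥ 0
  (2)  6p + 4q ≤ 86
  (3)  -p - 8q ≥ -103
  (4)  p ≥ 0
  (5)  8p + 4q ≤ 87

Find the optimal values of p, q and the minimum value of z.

p = 87/8, q = 0, minimum z = -87/2

Feasible corners and z = -4p + 12q:
  (0, 0) → z = 0
  (87/8, 0) → z = -87/2
  (0, 103/8) → z = 309/2
  (71/15, 737/60) → z = 1927/15

The optimum lies where q = 0 and 8p + 4q = 87.
Solving simultaneously gives p = 87/8, q = 0.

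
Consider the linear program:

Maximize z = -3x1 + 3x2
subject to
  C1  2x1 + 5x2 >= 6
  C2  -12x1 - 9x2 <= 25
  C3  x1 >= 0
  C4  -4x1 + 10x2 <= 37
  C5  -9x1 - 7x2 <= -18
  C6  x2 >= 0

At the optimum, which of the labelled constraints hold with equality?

C3 and C4

Feasible corners and z = -3x1 + 3x2:
  (48/31, 18/31) → z = -90/31
  (3, 0) → z = -9
  (0, 37/10) → z = 111/10
  (0, 18/7) → z = 54/7
The feasible region is unbounded (it extends along (5, 2), (1, 0)), but z strictly decreases along every unbounded feasible direction, so there is no improving ray and the maximum is attained at a vertex.

The maximum is at (0, 37/10). Substituting into each constraint, equality holds for C3 and C4; the remaining constraints have slack.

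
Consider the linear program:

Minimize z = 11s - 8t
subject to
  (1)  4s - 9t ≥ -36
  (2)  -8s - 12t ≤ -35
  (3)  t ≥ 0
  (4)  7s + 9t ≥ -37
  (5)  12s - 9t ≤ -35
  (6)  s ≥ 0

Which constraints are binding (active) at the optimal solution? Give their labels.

(1) and (6)

Vertices and z = 11s - 8t:
  (1/8, 73/18) → z = -2237/72
  (0, 4) → z = -32
  (0, 35/9) → z = -280/9

The minimum is at (0, 4). Substituting into each constraint, equality holds for (1) and (6); the remaining constraints have slack.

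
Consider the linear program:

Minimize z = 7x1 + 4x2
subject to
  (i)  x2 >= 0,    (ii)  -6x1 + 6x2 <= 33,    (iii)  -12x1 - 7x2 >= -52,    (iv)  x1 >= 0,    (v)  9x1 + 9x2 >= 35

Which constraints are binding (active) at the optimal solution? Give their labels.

Feasible corners and z = 7x1 + 4x2:
  (13/3, 0) → z = 91/3
  (35/9, 0) → z = 245/9
  (27/38, 118/19) → z = 1133/38
  (0, 11/2) → z = 22
  (0, 35/9) → z = 140/9

The minimum is at (0, 35/9). Substituting into each constraint, equality holds for (iv) and (v); the remaining constraints have slack.

(iv) and (v)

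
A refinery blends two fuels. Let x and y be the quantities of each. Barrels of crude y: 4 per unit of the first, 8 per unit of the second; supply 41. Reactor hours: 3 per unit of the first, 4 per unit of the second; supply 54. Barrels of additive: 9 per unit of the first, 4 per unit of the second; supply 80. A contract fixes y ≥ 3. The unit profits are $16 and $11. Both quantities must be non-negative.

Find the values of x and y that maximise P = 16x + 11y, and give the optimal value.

x = 17/4, y = 3, maximum P = 101

Feasible corners and P = 16x + 11y:
  (0, 41/8) → P = 451/8
  (0, 3) → P = 33
  (17/4, 3) → P = 101

The binding constraints are 4x + 8y = 41 and y = 3.
Solving simultaneously gives x = 17/4, y = 3.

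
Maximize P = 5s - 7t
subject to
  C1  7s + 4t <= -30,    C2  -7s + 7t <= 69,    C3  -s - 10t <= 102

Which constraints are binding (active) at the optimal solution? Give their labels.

C1 and C3

Extreme points and P = 5s - 7t:
  (-486/77, 39/11) → P = -4341/77
  (18/11, -114/11) → P = 888/11
  (-1404/77, -645/77) → P = -2505/77

The maximum is at (18/11, -114/11). Substituting into each constraint, equality holds for C1 and C3; the remaining constraints have slack.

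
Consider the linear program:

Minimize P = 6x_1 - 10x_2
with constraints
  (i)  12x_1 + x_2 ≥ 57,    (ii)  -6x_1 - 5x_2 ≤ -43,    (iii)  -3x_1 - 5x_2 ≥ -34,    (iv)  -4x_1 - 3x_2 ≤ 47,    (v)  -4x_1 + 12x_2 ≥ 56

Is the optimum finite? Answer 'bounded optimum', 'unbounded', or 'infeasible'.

The boundaries 12x_1 + x_2 = 57 and -6x_1 - 5x_2 = -43 meet at (121/27, 29/9), but that point violates -4x_1 + 12x_2 ≥ 56. Every candidate vertex is excluded by some other constraint, so the feasible region is empty.

infeasible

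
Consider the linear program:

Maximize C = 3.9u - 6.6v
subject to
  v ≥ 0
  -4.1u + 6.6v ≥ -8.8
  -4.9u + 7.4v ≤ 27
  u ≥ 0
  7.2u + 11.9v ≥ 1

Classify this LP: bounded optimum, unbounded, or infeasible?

Vertices and C = 3.9u - 6.6v:
  (88/41, 0) → C = 1716/205
  (5/36, 0) → C = 13/24
  (0, 135/37) → C = -891/37
  (0, 10/119) → C = -66/119
The feasible region has finitely many vertices and no improving ray; the maximum is 1716/205 at (88/41, 0).

bounded optimum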